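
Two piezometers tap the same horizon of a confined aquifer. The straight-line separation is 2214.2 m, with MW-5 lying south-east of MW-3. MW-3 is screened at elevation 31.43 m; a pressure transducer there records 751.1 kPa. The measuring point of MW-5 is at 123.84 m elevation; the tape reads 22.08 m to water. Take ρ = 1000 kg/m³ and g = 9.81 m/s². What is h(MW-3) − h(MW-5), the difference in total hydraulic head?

Δh ≈ 6.23 m

Pressure head at MW-3: ψ = P/(ρg) = 751.1×1000 / (1000 × 9.81) = 76.56 m.
Total head at MW-3: h = z + ψ = 31.43 + 76.56 = 107.99 m.
Total head at MW-5: h = 123.84 − 22.08 = 101.76 m.
Head difference: h(MW-3) − h(MW-5) = 107.99 − 101.76 = 6.23 m.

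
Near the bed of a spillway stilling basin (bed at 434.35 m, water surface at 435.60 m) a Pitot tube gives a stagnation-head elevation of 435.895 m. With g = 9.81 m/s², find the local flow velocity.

v ≈ 2.41 m/s

Near the bed, under hydrostatic conditions, the piezometric head (z + ψ) equals the free-surface elevation, 435.60 m.
Velocity head = total − piezometric = 435.895 − 435.60 = 0.295 m.
v = √(2g·h_v) = √(2 × 9.81 × 0.295) = 2.41 m/s.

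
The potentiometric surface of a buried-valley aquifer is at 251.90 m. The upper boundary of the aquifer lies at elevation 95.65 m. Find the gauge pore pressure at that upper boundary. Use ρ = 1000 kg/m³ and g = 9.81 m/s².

Pressure head at the aquifer top: ψ = h − z = 251.90 − 95.65 = 156.25 m.
P = ρgψ = 1000 × 9.81 × 156.25 = 1532812 Pa ≈ 1530 kPa.

P ≈ 1530 kPa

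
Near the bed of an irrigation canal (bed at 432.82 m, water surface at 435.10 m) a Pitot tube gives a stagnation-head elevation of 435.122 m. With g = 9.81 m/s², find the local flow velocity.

v ≈ 0.657 m/s

Near the bed, under hydrostatic conditions, the piezometric head (z + ψ) equals the free-surface elevation, 435.10 m.
Velocity head = total − piezometric = 435.122 − 435.10 = 0.022 m.
v = √(2g·h_v) = √(2 × 9.81 × 0.022) = 0.657 m/s.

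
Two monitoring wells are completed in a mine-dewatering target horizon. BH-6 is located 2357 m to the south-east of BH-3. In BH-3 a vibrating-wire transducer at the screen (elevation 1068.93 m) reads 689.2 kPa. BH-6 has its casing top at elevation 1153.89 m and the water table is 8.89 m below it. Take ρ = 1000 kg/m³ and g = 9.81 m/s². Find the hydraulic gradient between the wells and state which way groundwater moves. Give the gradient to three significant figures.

i ≈ 0.00247; groundwater flows toward the north-west

Pressure head at BH-3: ψ = P/(ρg) = 689.2×1000 / (1000 × 9.81) = 70.25 m.
Total head at BH-3: h = z + ψ = 1068.93 + 70.25 = 1139.18 m.
Total head at BH-6: h = 1153.89 − 8.89 = 1145.00 m.
Head difference: h(BH-3) − h(BH-6) = 1139.18 − 1145.00 = -5.82 m.
Hydraulic gradient: i = |Δh| / L = 5.82 / 2357 = 0.00247.
Flow is from higher to lower head: from BH-6 toward BH-3, i.e. toward the north-west.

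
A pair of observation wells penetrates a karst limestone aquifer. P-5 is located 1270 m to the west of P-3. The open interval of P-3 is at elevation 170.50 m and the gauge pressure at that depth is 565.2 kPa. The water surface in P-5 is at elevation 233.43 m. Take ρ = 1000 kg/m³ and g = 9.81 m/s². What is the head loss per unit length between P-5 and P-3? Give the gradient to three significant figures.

Pressure head at P-3: ψ = P/(ρg) = 565.2×1000 / (1000 × 9.81) = 57.61 m.
Total head at P-3: h = z + ψ = 170.50 + 57.61 = 228.11 m.
Total head at P-5: h = 233.43 m (water level in the piezometer is the total head).
Head difference: h(P-3) − h(P-5) = 228.11 − 233.43 = -5.32 m.
Hydraulic gradient: i = |Δh| / L = 5.32 / 1270 = 0.00419.

i ≈ 0.00419 m/m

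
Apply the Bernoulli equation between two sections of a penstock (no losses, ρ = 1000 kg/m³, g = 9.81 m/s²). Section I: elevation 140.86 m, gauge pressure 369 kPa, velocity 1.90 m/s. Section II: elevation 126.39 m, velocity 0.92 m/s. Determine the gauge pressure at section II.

P₂ ≈ 512 kPa

Pressure head at I: ψ₁ = P₁/(ρg) = 369×1000 / (1000 × 9.81) = 37.61 m.
Velocity heads: v₁²/2g = 1.90²/19.62 = 0.184 m; v₂²/2g = 0.92²/19.62 = 0.043 m.
Total head H = z₁ + ψ₁ + v₁²/2g = 140.86 + 37.61 + 0.184 = 178.65 m.
ψ₂ = H − z₂ − v₂²/2g = 178.65 − 126.39 − 0.043 = 52.22 m.
P₂ = ρgψ₂ = 1000 × 9.81 × 52.22 ≈ 512 kPa.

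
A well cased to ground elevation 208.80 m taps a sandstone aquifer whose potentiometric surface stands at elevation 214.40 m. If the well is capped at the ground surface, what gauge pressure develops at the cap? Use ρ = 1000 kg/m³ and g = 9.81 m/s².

Head above the cap: Δh = 214.40 − 208.80 = 5.60 m.
P = ρgΔh = 1000 × 9.81 × 5.60 = 54936 Pa ≈ 54.9 kPa.

P ≈ 54.9 kPa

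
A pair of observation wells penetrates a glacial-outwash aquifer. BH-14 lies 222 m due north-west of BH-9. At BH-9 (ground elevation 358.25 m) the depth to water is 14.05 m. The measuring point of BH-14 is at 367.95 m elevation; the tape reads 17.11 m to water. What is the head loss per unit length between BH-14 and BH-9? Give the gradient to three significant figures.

i ≈ 0.0299 m/m

Total head at BH-9: h = 358.25 − 14.05 = 344.20 m.
Total head at BH-14: h = 367.95 − 17.11 = 350.84 m.
Head difference: h(BH-9) − h(BH-14) = 344.20 − 350.84 = -6.64 m.
Hydraulic gradient: i = |Δh| / L = 6.64 / 222 = 0.0299.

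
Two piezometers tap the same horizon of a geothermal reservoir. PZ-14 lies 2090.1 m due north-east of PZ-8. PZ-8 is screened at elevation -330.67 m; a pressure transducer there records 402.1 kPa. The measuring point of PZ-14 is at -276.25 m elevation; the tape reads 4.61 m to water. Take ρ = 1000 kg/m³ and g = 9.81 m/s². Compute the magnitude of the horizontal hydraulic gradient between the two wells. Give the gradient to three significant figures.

Pressure head at PZ-8: ψ = P/(ρg) = 402.1×1000 / (1000 × 9.81) = 40.99 m.
Total head at PZ-8: h = z + ψ = -330.67 + 40.99 = -289.68 m.
Total head at PZ-14: h = -276.25 − 4.61 = -280.86 m.
Head difference: h(PZ-8) − h(PZ-14) = -289.68 − (-280.86) = -8.82 m.
Hydraulic gradient: i = |Δh| / L = 8.82 / 2090.1 = 0.00422.

i ≈ 0.00422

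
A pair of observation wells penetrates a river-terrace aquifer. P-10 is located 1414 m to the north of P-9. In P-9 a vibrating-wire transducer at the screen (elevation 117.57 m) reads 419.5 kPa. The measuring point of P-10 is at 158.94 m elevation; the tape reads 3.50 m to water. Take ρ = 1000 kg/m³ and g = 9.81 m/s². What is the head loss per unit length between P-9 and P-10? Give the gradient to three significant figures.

i ≈ 0.00346 m/m

Pressure head at P-9: ψ = P/(ρg) = 419.5×1000 / (1000 × 9.81) = 42.76 m.
Total head at P-9: h = z + ψ = 117.57 + 42.76 = 160.33 m.
Total head at P-10: h = 158.94 − 3.50 = 155.44 m.
Head difference: h(P-9) − h(P-10) = 160.33 − 155.44 = 4.89 m.
Hydraulic gradient: i = |Δh| / L = 4.89 / 1414 = 0.00346.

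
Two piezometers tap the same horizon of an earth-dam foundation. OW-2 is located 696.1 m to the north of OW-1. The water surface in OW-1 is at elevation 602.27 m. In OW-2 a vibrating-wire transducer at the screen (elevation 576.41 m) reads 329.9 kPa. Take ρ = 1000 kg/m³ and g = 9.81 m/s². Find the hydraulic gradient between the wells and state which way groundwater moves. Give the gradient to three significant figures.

i ≈ 0.0112; groundwater flows toward the south

Total head at OW-1: h = 602.27 m (water level in the piezometer is the total head).
Pressure head at OW-2: ψ = P/(ρg) = 329.9×1000 / (1000 × 9.81) = 33.63 m.
Total head at OW-2: h = z + ψ = 576.41 + 33.63 = 610.04 m.
Head difference: h(OW-1) − h(OW-2) = 602.27 − 610.04 = -7.77 m.
Hydraulic gradient: i = |Δh| / L = 7.77 / 696.1 = 0.0112.
Flow is from higher to lower head: from OW-2 toward OW-1, i.e. toward the south.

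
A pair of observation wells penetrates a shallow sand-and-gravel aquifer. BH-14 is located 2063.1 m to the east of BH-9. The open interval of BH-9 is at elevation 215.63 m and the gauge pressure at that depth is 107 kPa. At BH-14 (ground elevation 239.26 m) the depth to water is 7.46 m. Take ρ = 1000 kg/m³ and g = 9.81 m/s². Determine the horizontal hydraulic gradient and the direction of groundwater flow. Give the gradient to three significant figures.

i ≈ 0.00255; groundwater flows toward the west

Pressure head at BH-9: ψ = P/(ρg) = 107×1000 / (1000 × 9.81) = 10.91 m.
Total head at BH-9: h = z + ψ = 215.63 + 10.91 = 226.54 m.
Total head at BH-14: h = 239.26 − 7.46 = 231.80 m.
Head difference: h(BH-9) − h(BH-14) = 226.54 − 231.80 = -5.26 m.
Hydraulic gradient: i = |Δh| / L = 5.26 / 2063.1 = 0.00255.
Flow is from higher to lower head: from BH-14 toward BH-9, i.e. toward the west.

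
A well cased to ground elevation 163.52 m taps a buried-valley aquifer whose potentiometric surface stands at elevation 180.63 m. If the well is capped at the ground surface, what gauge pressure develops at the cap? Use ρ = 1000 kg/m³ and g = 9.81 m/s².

P ≈ 168 kPa

Head above the cap: Δh = 180.63 − 163.52 = 17.11 m.
P = ρgΔh = 1000 × 9.81 × 17.11 = 167849 Pa ≈ 168 kPa.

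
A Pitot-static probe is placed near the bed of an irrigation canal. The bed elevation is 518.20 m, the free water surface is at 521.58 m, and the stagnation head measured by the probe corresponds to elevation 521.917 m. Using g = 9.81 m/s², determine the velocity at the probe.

v ≈ 2.57 m/s

Near the bed, under hydrostatic conditions, the piezometric head (z + ψ) equals the free-surface elevation, 521.58 m.
Velocity head = total − piezometric = 521.917 − 521.58 = 0.337 m.
v = √(2g·h_v) = √(2 × 9.81 × 0.337) = 2.57 m/s.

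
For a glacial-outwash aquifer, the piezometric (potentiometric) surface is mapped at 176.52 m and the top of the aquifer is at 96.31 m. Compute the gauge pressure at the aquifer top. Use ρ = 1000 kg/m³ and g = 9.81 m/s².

Pressure head at the aquifer top: ψ = h − z = 176.52 − 96.31 = 80.21 m.
P = ρgψ = 1000 × 9.81 × 80.21 = 786860 Pa ≈ 787 kPa.

P ≈ 787 kPa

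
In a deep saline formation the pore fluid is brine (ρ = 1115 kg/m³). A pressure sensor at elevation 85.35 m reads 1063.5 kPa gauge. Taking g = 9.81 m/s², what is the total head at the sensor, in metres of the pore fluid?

h ≈ 182.58 m

ψ = P/(ρg) = 1063.5×1000 / (1115 × 9.81) = 97.23 m.
h = z + ψ = 85.35 + 97.23 = 182.58 m.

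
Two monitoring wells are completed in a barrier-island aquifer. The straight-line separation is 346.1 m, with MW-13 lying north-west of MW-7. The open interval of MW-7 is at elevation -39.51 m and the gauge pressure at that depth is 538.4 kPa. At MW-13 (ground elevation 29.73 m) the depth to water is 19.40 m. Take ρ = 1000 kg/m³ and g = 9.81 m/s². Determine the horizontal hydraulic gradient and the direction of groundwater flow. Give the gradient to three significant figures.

i ≈ 0.0146; groundwater flows toward the north-west

Pressure head at MW-7: ψ = P/(ρg) = 538.4×1000 / (1000 × 9.81) = 54.88 m.
Total head at MW-7: h = z + ψ = -39.51 + 54.88 = 15.37 m.
Total head at MW-13: h = 29.73 − 19.40 = 10.33 m.
Head difference: h(MW-7) − h(MW-13) = 15.37 − 10.33 = 5.04 m.
Hydraulic gradient: i = |Δh| / L = 5.04 / 346.1 = 0.0146.
Flow is from higher to lower head: from MW-7 toward MW-13, i.e. toward the north-west.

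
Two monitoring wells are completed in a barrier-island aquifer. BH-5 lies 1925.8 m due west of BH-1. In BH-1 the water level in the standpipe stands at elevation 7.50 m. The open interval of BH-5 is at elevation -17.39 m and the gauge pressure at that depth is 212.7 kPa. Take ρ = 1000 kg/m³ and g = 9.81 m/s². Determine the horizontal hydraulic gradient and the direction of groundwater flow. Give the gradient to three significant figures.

i ≈ 0.00167; groundwater flows toward the west

Total head at BH-1: h = 7.50 m (water level in the piezometer is the total head).
Pressure head at BH-5: ψ = P/(ρg) = 212.7×1000 / (1000 × 9.81) = 21.68 m.
Total head at BH-5: h = z + ψ = -17.39 + 21.68 = 4.29 m.
Head difference: h(BH-1) − h(BH-5) = 7.50 − 4.29 = 3.21 m.
Hydraulic gradient: i = |Δh| / L = 3.21 / 1925.8 = 0.00167.
Flow is from higher to lower head: from BH-1 toward BH-5, i.e. toward the west.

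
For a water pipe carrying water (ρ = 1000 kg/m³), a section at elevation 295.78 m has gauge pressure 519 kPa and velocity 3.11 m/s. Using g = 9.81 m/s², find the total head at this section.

Pressure head ψ = P/(ρg) = 519×1000 / (1000 × 9.81) = 52.91 m.
Velocity head = v²/(2g) = 3.11² / (2 × 9.81) = 0.493 m.
h = z + ψ + v²/(2g) = 295.78 + 52.91 + 0.493 = 349.18 m.

h ≈ 349.18 m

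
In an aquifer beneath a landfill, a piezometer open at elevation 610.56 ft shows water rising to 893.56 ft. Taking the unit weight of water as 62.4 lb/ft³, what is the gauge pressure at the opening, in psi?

P ≈ 123 psi

Pressure head ψ = h − z = 893.56 − 610.56 = 283.00 ft.
P = γ·ψ / 144 = 62.4 × 283.00 / 144 = 123 psi.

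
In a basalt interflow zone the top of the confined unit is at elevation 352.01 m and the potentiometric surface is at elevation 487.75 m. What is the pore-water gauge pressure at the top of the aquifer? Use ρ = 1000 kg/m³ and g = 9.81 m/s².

Pressure head at the aquifer top: ψ = h − z = 487.75 − 352.01 = 135.74 m.
P = ρgψ = 1000 × 9.81 × 135.74 = 1331609 Pa ≈ 1330 kPa.

P ≈ 1330 kPa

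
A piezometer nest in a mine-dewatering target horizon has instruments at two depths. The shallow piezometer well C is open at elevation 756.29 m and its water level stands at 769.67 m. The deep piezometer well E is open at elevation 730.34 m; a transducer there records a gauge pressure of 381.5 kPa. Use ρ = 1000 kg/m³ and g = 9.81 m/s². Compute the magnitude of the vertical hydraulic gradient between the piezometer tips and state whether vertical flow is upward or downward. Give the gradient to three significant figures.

|i_v| ≈ 0.0170; vertical flow is downward

Total head at well C: h = 769.67 m (water level in the standpipe).
Pressure head at well E: ψ = P/(ρg) = 381.5×1000 / (1000 × 9.81) = 38.89 m.
Total head at well E: h = z + ψ = 730.34 + 38.89 = 769.23 m.
Δh = h(well C) − h(well E) = 769.67 − 769.23 = 0.44 m.
Vertical separation Δz = 756.29 − 730.34 = 25.95 m.
|i_v| = |Δh| / Δz = 0.44 / 25.95 = 0.0170.
Head is higher in the shallow piezometer, so vertical flow is downward (recharge condition).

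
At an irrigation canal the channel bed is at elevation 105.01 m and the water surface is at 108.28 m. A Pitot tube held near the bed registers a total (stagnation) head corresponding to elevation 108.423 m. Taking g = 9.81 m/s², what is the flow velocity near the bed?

Near the bed, under hydrostatic conditions, the piezometric head (z + ψ) equals the free-surface elevation, 108.28 m.
Velocity head = total − piezometric = 108.423 − 108.28 = 0.143 m.
v = √(2g·h_v) = √(2 × 9.81 × 0.143) = 1.68 m/s.

v ≈ 1.68 m/s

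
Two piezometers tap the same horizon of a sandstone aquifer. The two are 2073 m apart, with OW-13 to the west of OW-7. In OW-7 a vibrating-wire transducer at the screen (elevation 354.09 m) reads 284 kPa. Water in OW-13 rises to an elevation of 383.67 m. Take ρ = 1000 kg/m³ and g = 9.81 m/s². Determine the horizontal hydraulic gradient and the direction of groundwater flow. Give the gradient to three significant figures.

Pressure head at OW-7: ψ = P/(ρg) = 284×1000 / (1000 × 9.81) = 28.95 m.
Total head at OW-7: h = z + ψ = 354.09 + 28.95 = 383.04 m.
Total head at OW-13: h = 383.67 m (water level in the piezometer is the total head).
Head difference: h(OW-7) − h(OW-13) = 383.04 − 383.67 = -0.63 m.
Hydraulic gradient: i = |Δh| / L = 0.63 / 2073 = 0.000304.
Flow is from higher to lower head: from OW-13 toward OW-7, i.e. toward the east.

i ≈ 0.000304; groundwater flows toward the east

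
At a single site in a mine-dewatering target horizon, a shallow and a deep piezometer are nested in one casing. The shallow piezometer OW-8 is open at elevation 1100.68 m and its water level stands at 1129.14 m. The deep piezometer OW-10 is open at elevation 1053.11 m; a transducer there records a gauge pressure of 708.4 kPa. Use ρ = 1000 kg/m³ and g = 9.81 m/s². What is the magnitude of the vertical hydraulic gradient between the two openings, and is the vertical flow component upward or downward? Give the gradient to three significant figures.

Total head at OW-8: h = 1129.14 m (water level in the standpipe).
Pressure head at OW-10: ψ = P/(ρg) = 708.4×1000 / (1000 × 9.81) = 72.21 m.
Total head at OW-10: h = z + ψ = 1053.11 + 72.21 = 1125.32 m.
Δh = h(OW-8) − h(OW-10) = 1129.14 − 1125.32 = 3.82 m.
Vertical separation Δz = 1100.68 − 1053.11 = 47.57 m.
|i_v| = |Δh| / Δz = 3.82 / 47.57 = 0.0803.
Head is higher in the shallow piezometer, so vertical flow is downward (recharge condition).

|i_v| ≈ 0.0803; vertical flow is downward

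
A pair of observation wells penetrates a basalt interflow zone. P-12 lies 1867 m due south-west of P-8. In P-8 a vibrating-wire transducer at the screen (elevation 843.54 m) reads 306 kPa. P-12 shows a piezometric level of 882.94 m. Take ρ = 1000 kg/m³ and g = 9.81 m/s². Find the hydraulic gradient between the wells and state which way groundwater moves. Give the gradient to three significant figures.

i ≈ 0.00440; groundwater flows toward the north-east

Pressure head at P-8: ψ = P/(ρg) = 306×1000 / (1000 × 9.81) = 31.19 m.
Total head at P-8: h = z + ψ = 843.54 + 31.19 = 874.73 m.
Total head at P-12: h = 882.94 m (water level in the piezometer is the total head).
Head difference: h(P-8) − h(P-12) = 874.73 − 882.94 = -8.21 m.
Hydraulic gradient: i = |Δh| / L = 8.21 / 1867 = 0.00440.
Flow is from higher to lower head: from P-12 toward P-8, i.e. toward the north-east.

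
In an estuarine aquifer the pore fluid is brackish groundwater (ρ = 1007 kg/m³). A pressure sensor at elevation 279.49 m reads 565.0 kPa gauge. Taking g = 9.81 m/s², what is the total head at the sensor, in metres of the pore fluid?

ψ = P/(ρg) = 565.0×1000 / (1007 × 9.81) = 57.19 m.
h = z + ψ = 279.49 + 57.19 = 336.68 m.

h ≈ 336.68 m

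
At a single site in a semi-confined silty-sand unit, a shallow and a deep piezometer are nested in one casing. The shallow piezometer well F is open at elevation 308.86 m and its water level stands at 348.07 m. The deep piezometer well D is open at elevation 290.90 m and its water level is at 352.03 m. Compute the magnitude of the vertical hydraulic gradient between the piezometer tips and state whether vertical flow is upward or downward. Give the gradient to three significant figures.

|i_v| ≈ 0.220; vertical flow is upward

Total head at well F: h = 348.07 m (water level in the standpipe).
Total head at well D: h = 352.03 m.
Δh = h(well F) − h(well D) = 348.07 − 352.03 = -3.96 m.
Vertical separation Δz = 308.86 − 290.90 = 17.96 m.
|i_v| = |Δh| / Δz = 3.96 / 17.96 = 0.220.
Head is higher in the deep piezometer, so vertical flow is upward (discharge condition).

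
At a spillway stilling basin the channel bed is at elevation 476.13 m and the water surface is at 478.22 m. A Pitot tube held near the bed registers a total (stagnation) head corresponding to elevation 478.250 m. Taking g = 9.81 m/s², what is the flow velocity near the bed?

Near the bed, under hydrostatic conditions, the piezometric head (z + ψ) equals the free-surface elevation, 478.22 m.
Velocity head = total − piezometric = 478.250 − 478.22 = 0.030 m.
v = √(2g·h_v) = √(2 × 9.81 × 0.030) = 0.767 m/s.

v ≈ 0.767 m/s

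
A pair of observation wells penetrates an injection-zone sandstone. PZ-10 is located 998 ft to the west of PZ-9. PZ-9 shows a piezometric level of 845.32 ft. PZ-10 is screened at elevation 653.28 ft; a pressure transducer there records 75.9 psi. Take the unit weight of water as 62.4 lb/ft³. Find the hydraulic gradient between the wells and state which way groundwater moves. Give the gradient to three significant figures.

i ≈ 0.0169; groundwater flows toward the west

Total head at PZ-9: h = 845.32 ft (water level in the piezometer is the total head).
Pressure head at PZ-10: ψ = 144·P/γ = 144 × 75.9 / 62.4 = 175.15 ft.
Total head at PZ-10: h = z + ψ = 653.28 + 175.15 = 828.43 ft.
Head difference: h(PZ-9) − h(PZ-10) = 845.32 − 828.43 = 16.89 ft.
Hydraulic gradient: i = |Δh| / L = 16.89 / 998 = 0.0169.
Flow is from higher to lower head: from PZ-9 toward PZ-10, i.e. toward the west.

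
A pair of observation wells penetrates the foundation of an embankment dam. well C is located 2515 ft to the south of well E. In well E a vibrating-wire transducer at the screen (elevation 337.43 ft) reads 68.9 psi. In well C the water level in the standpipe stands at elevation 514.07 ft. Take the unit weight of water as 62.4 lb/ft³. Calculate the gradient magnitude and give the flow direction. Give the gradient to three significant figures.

Pressure head at well E: ψ = 144·P/γ = 144 × 68.9 / 62.4 = 159.00 ft.
Total head at well E: h = z + ψ = 337.43 + 159.00 = 496.43 ft.
Total head at well C: h = 514.07 ft (water level in the piezometer is the total head).
Head difference: h(well E) − h(well C) = 496.43 − 514.07 = -17.64 ft.
Hydraulic gradient: i = |Δh| / L = 17.64 / 2515 = 0.00701.
Flow is from higher to lower head: from well C toward well E, i.e. toward the north.

i ≈ 0.00701; groundwater flows toward the north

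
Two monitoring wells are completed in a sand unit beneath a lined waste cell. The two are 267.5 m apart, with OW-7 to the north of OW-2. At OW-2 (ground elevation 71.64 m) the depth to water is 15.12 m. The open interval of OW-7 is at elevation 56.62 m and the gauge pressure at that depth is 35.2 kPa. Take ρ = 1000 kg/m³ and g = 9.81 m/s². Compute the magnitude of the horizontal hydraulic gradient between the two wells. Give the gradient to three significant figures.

i ≈ 0.0138

Total head at OW-2: h = 71.64 − 15.12 = 56.52 m.
Pressure head at OW-7: ψ = P/(ρg) = 35.2×1000 / (1000 × 9.81) = 3.59 m.
Total head at OW-7: h = z + ψ = 56.62 + 3.59 = 60.21 m.
Head difference: h(OW-2) − h(OW-7) = 56.52 − 60.21 = -3.69 m.
Hydraulic gradient: i = |Δh| / L = 3.69 / 267.5 = 0.0138.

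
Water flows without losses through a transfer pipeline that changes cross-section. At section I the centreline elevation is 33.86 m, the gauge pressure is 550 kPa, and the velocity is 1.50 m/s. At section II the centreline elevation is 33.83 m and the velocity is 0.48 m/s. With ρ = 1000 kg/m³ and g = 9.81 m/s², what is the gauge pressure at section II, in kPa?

Pressure head at I: ψ₁ = P₁/(ρg) = 550×1000 / (1000 × 9.81) = 56.07 m.
Velocity heads: v₁²/2g = 1.50²/19.62 = 0.115 m; v₂²/2g = 0.48²/19.62 = 0.012 m.
Total head H = z₁ + ψ₁ + v₁²/2g = 33.86 + 56.07 + 0.115 = 90.05 m.
ψ₂ = H − z₂ − v₂²/2g = 90.05 − 33.83 − 0.012 = 56.21 m.
P₂ = ρgψ₂ = 1000 × 9.81 × 56.21 ≈ 551 kPa.

P₂ ≈ 551 kPa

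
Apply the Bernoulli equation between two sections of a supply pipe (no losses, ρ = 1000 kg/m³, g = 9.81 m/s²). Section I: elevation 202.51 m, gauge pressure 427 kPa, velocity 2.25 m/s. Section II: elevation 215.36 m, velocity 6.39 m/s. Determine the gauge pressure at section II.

P₂ ≈ 283 kPa

Pressure head at I: ψ₁ = P₁/(ρg) = 427×1000 / (1000 × 9.81) = 43.53 m.
Velocity heads: v₁²/2g = 2.25²/19.62 = 0.258 m; v₂²/2g = 6.39²/19.62 = 2.081 m.
Total head H = z₁ + ψ₁ + v₁²/2g = 202.51 + 43.53 + 0.258 = 246.30 m.
ψ₂ = H − z₂ − v₂²/2g = 246.30 − 215.36 − 2.081 = 28.86 m.
P₂ = ρgψ₂ = 1000 × 9.81 × 28.86 ≈ 283 kPa.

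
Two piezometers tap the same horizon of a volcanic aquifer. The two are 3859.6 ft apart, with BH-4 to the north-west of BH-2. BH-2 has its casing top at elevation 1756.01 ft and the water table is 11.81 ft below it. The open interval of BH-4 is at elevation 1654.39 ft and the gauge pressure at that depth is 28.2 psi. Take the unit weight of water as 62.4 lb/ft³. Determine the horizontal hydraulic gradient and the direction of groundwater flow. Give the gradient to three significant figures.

i ≈ 0.00641; groundwater flows toward the north-west

Total head at BH-2: h = 1756.01 − 11.81 = 1744.20 ft.
Pressure head at BH-4: ψ = 144·P/γ = 144 × 28.2 / 62.4 = 65.08 ft.
Total head at BH-4: h = z + ψ = 1654.39 + 65.08 = 1719.47 ft.
Head difference: h(BH-2) − h(BH-4) = 1744.20 − 1719.47 = 24.73 ft.
Hydraulic gradient: i = |Δh| / L = 24.73 / 3859.6 = 0.00641.
Flow is from higher to lower head: from BH-2 toward BH-4, i.e. toward the north-west.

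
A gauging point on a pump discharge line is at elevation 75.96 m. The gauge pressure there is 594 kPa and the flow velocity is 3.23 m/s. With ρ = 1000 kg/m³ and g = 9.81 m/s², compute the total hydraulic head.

Pressure head ψ = P/(ρg) = 594×1000 / (1000 × 9.81) = 60.55 m.
Velocity head = v²/(2g) = 3.23² / (2 × 9.81) = 0.532 m.
h = z + ψ + v²/(2g) = 75.96 + 60.55 + 0.532 = 137.04 m.

h ≈ 137.04 m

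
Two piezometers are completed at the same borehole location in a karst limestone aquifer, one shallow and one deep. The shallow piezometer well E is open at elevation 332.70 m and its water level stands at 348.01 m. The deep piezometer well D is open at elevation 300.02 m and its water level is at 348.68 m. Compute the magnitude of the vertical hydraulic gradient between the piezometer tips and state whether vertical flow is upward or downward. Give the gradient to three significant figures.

|i_v| ≈ 0.0205; vertical flow is upward

Total head at well E: h = 348.01 m (water level in the standpipe).
Total head at well D: h = 348.68 m.
Δh = h(well E) − h(well D) = 348.01 − 348.68 = -0.67 m.
Vertical separation Δz = 332.70 − 300.02 = 32.68 m.
|i_v| = |Δh| / Δz = 0.67 / 32.68 = 0.0205.
Head is higher in the deep piezometer, so vertical flow is upward (discharge condition).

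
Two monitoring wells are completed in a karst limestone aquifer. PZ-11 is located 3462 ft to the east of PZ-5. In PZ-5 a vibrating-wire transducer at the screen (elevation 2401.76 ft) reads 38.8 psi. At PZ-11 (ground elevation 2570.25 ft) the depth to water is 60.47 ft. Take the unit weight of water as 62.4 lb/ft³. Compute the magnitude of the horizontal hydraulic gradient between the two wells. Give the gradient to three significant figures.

i ≈ 0.00534

Pressure head at PZ-5: ψ = 144·P/γ = 144 × 38.8 / 62.4 = 89.54 ft.
Total head at PZ-5: h = z + ψ = 2401.76 + 89.54 = 2491.30 ft.
Total head at PZ-11: h = 2570.25 − 60.47 = 2509.78 ft.
Head difference: h(PZ-5) − h(PZ-11) = 2491.30 − 2509.78 = -18.48 ft.
Hydraulic gradient: i = |Δh| / L = 18.48 / 3462 = 0.00534.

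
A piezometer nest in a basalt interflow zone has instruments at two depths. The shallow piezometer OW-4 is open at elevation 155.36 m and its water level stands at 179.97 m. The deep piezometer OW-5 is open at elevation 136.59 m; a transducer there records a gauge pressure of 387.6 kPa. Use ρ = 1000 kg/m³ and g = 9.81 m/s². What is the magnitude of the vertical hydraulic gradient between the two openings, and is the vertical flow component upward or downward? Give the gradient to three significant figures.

Total head at OW-4: h = 179.97 m (water level in the standpipe).
Pressure head at OW-5: ψ = P/(ρg) = 387.6×1000 / (1000 × 9.81) = 39.51 m.
Total head at OW-5: h = z + ψ = 136.59 + 39.51 = 176.10 m.
Δh = h(OW-4) − h(OW-5) = 179.97 − 176.10 = 3.87 m.
Vertical separation Δz = 155.36 − 136.59 = 18.77 m.
|i_v| = |Δh| / Δz = 3.87 / 18.77 = 0.206.
Head is higher in the shallow piezometer, so vertical flow is downward (recharge condition).

|i_v| ≈ 0.206; vertical flow is downward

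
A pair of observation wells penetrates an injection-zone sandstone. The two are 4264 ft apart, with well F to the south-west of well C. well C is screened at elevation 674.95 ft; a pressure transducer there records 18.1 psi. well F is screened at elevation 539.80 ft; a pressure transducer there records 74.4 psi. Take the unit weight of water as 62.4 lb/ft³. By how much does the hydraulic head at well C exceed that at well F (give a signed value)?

Pressure head at well C: ψ = 144·P/γ = 144 × 18.1 / 62.4 = 41.77 ft.
Total head at well C: h = z + ψ = 674.95 + 41.77 = 716.72 ft.
Pressure head at well F: ψ = 144·P/γ = 144 × 74.4 / 62.4 = 171.69 ft.
Total head at well F: h = z + ψ = 539.80 + 171.69 = 711.49 ft.
Head difference: h(well C) − h(well F) = 716.72 − 711.49 = 5.23 ft.

Δh ≈ 5.23 ft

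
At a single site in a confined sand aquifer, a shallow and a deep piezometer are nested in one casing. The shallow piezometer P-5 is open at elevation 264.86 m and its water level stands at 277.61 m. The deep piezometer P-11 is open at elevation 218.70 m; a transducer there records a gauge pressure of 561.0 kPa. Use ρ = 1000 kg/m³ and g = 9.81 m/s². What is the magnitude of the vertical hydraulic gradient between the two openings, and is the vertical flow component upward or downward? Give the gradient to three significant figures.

|i_v| ≈ 0.0373; vertical flow is downward

Total head at P-5: h = 277.61 m (water level in the standpipe).
Pressure head at P-11: ψ = P/(ρg) = 561.0×1000 / (1000 × 9.81) = 57.19 m.
Total head at P-11: h = z + ψ = 218.70 + 57.19 = 275.89 m.
Δh = h(P-5) − h(P-11) = 277.61 − 275.89 = 1.72 m.
Vertical separation Δz = 264.86 − 218.70 = 46.16 m.
|i_v| = |Δh| / Δz = 1.72 / 46.16 = 0.0373.
Head is higher in the shallow piezometer, so vertical flow is downward (recharge condition).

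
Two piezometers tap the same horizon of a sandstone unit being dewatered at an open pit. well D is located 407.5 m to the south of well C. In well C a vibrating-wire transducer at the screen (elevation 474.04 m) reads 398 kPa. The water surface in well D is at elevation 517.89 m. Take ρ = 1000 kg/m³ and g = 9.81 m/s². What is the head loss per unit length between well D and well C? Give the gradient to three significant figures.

i ≈ 0.00805 m/m

Pressure head at well C: ψ = P/(ρg) = 398×1000 / (1000 × 9.81) = 40.57 m.
Total head at well C: h = z + ψ = 474.04 + 40.57 = 514.61 m.
Total head at well D: h = 517.89 m (water level in the piezometer is the total head).
Head difference: h(well C) − h(well D) = 514.61 − 517.89 = -3.28 m.
Hydraulic gradient: i = |Δh| / L = 3.28 / 407.5 = 0.00805.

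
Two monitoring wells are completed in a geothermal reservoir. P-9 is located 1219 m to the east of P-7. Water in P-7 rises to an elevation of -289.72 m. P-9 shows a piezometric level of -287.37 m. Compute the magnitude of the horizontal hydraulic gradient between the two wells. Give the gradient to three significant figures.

Total head at P-7: h = -289.72 m (water level in the piezometer is the total head).
Total head at P-9: h = -287.37 m (water level in the piezometer is the total head).
Head difference: h(P-7) − h(P-9) = -289.72 − (-287.37) = -2.35 m.
Hydraulic gradient: i = |Δh| / L = 2.35 / 1219 = 0.00193.

i ≈ 0.00193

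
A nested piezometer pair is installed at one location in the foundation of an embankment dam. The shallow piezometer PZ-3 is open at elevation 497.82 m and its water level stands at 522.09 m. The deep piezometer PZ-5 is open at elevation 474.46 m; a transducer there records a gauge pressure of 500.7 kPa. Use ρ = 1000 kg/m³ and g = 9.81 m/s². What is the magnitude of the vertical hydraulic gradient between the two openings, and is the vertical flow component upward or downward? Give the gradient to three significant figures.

Total head at PZ-3: h = 522.09 m (water level in the standpipe).
Pressure head at PZ-5: ψ = P/(ρg) = 500.7×1000 / (1000 × 9.81) = 51.04 m.
Total head at PZ-5: h = z + ψ = 474.46 + 51.04 = 525.50 m.
Δh = h(PZ-3) − h(PZ-5) = 522.09 − 525.50 = -3.41 m.
Vertical separation Δz = 497.82 − 474.46 = 23.36 m.
|i_v| = |Δh| / Δz = 3.41 / 23.36 = 0.146.
Head is higher in the deep piezometer, so vertical flow is upward (discharge condition).

|i_v| ≈ 0.146; vertical flow is upward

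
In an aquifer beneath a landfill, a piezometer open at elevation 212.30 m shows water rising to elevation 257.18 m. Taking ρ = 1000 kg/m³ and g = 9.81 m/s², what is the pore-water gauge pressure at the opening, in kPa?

Pressure head ψ = h − z = 257.18 − 212.30 = 44.88 m.
P = ρgψ = 1000 × 9.81 × 44.88 = 440273 Pa ≈ 440 kPa.

P ≈ 440 kPa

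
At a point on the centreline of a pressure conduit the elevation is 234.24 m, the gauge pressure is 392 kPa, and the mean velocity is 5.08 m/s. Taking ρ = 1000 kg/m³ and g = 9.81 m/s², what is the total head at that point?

h ≈ 275.51 m

Pressure head ψ = P/(ρg) = 392×1000 / (1000 × 9.81) = 39.96 m.
Velocity head = v²/(2g) = 5.08² / (2 × 9.81) = 1.315 m.
h = z + ψ + v²/(2g) = 234.24 + 39.96 + 1.315 = 275.51 m.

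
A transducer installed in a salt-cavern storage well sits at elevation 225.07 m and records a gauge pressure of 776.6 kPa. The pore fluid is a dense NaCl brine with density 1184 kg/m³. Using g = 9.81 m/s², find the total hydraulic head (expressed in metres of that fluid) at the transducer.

ψ = P/(ρg) = 776.6×1000 / (1184 × 9.81) = 66.86 m.
h = z + ψ = 225.07 + 66.86 = 291.93 m.

h ≈ 291.93 m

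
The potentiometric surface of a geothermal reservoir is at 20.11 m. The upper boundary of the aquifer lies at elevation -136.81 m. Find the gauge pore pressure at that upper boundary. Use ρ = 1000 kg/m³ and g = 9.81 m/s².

Pressure head at the aquifer top: ψ = h − z = 20.11 − (-136.81) = 156.92 m.
P = ρgψ = 1000 × 9.81 × 156.92 = 1539385 Pa ≈ 1540 kPa.

P ≈ 1540 kPa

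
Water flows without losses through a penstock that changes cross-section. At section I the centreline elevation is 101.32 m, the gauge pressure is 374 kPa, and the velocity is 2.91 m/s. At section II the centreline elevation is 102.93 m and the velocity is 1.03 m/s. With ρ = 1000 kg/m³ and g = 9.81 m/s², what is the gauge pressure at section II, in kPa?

Pressure head at I: ψ₁ = P₁/(ρg) = 374×1000 / (1000 × 9.81) = 38.12 m.
Velocity heads: v₁²/2g = 2.91²/19.62 = 0.432 m; v₂²/2g = 1.03²/19.62 = 0.054 m.
Total head H = z₁ + ψ₁ + v₁²/2g = 101.32 + 38.12 + 0.432 = 139.87 m.
ψ₂ = H − z₂ − v₂²/2g = 139.87 − 102.93 − 0.054 = 36.89 m.
P₂ = ρgψ₂ = 1000 × 9.81 × 36.89 ≈ 362 kPa.

P₂ ≈ 362 kPa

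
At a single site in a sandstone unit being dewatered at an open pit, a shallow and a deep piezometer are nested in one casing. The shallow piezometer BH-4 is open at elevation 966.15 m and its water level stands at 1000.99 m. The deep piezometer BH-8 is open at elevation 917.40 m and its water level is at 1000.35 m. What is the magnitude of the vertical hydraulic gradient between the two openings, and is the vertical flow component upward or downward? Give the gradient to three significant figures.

Total head at BH-4: h = 1000.99 m (water level in the standpipe).
Total head at BH-8: h = 1000.35 m.
Δh = h(BH-4) − h(BH-8) = 1000.99 − 1000.35 = 0.64 m.
Vertical separation Δz = 966.15 − 917.40 = 48.75 m.
|i_v| = |Δh| / Δz = 0.64 / 48.75 = 0.0131.
Head is higher in the shallow piezometer, so vertical flow is downward (recharge condition).

|i_v| ≈ 0.0131; vertical flow is downward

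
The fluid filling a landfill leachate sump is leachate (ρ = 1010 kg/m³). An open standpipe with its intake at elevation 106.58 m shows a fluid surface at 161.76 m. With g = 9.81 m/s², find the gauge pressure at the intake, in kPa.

Pressure head ψ = h − z = 161.76 − 106.58 = 55.18 m.
P = ρgψ = 1010 × 9.81 × 55.18 = 546729 Pa ≈ 547 kPa.

P ≈ 547 kPa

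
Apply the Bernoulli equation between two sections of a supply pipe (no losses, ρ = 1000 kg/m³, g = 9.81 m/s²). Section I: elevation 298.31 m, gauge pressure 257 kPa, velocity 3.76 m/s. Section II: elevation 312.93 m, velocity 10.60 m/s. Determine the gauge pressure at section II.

P₂ ≈ 64.5 kPa

Pressure head at I: ψ₁ = P₁/(ρg) = 257×1000 / (1000 × 9.81) = 26.20 m.
Velocity heads: v₁²/2g = 3.76²/19.62 = 0.721 m; v₂²/2g = 10.60²/19.62 = 5.727 m.
Total head H = z₁ + ψ₁ + v₁²/2g = 298.31 + 26.20 + 0.721 = 325.23 m.
ψ₂ = H − z₂ − v₂²/2g = 325.23 − 312.93 − 5.727 = 6.57 m.
P₂ = ρgψ₂ = 1000 × 9.81 × 6.57 ≈ 64.5 kPa.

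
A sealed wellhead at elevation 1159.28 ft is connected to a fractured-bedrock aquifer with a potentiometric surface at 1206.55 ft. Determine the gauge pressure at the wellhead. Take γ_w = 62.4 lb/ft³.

Head above the cap: Δh = 1206.55 − 1159.28 = 47.27 ft.
P = γΔh/144 = 62.4 × 47.27 / 144 = 20.5 psi.

P ≈ 20.5 psi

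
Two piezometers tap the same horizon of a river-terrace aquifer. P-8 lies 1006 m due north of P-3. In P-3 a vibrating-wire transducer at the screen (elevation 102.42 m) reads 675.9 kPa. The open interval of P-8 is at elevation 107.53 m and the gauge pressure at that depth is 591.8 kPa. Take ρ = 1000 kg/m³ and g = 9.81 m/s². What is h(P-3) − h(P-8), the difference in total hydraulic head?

Pressure head at P-3: ψ = P/(ρg) = 675.9×1000 / (1000 × 9.81) = 68.90 m.
Total head at P-3: h = z + ψ = 102.42 + 68.90 = 171.32 m.
Pressure head at P-8: ψ = P/(ρg) = 591.8×1000 / (1000 × 9.81) = 60.33 m.
Total head at P-8: h = z + ψ = 107.53 + 60.33 = 167.86 m.
Head difference: h(P-3) − h(P-8) = 171.32 − 167.86 = 3.46 m.

Δh ≈ 3.46 m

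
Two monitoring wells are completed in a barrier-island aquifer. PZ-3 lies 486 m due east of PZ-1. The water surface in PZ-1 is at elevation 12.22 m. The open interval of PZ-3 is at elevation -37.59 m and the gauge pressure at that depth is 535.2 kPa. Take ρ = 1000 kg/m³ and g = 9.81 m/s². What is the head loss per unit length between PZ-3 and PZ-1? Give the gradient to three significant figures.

i ≈ 0.00977 m/m

Total head at PZ-1: h = 12.22 m (water level in the piezometer is the total head).
Pressure head at PZ-3: ψ = P/(ρg) = 535.2×1000 / (1000 × 9.81) = 54.56 m.
Total head at PZ-3: h = z + ψ = -37.59 + 54.56 = 16.97 m.
Head difference: h(PZ-1) − h(PZ-3) = 12.22 − 16.97 = -4.75 m.
Hydraulic gradient: i = |Δh| / L = 4.75 / 486 = 0.00977.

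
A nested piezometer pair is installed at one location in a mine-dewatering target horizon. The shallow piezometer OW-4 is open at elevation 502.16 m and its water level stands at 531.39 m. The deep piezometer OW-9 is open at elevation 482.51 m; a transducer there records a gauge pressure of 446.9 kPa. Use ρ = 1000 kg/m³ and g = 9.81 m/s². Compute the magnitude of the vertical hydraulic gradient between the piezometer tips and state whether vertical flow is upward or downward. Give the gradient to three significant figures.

Total head at OW-4: h = 531.39 m (water level in the standpipe).
Pressure head at OW-9: ψ = P/(ρg) = 446.9×1000 / (1000 × 9.81) = 45.56 m.
Total head at OW-9: h = z + ψ = 482.51 + 45.56 = 528.07 m.
Δh = h(OW-4) − h(OW-9) = 531.39 − 528.07 = 3.32 m.
Vertical separation Δz = 502.16 − 482.51 = 19.65 m.
|i_v| = |Δh| / Δz = 3.32 / 19.65 = 0.169.
Head is higher in the shallow piezometer, so vertical flow is downward (recharge condition).

|i_v| ≈ 0.169; vertical flow is downward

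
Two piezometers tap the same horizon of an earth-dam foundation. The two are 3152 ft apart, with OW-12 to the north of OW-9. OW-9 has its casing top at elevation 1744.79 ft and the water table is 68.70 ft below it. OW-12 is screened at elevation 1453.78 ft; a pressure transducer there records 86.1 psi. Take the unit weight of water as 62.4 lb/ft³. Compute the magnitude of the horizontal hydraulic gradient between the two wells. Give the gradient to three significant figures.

Total head at OW-9: h = 1744.79 − 68.70 = 1676.09 ft.
Pressure head at OW-12: ψ = 144·P/γ = 144 × 86.1 / 62.4 = 198.69 ft.
Total head at OW-12: h = z + ψ = 1453.78 + 198.69 = 1652.47 ft.
Head difference: h(OW-9) − h(OW-12) = 1676.09 − 1652.47 = 23.62 ft.
Hydraulic gradient: i = |Δh| / L = 23.62 / 3152 = 0.00749.

i ≈ 0.00749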